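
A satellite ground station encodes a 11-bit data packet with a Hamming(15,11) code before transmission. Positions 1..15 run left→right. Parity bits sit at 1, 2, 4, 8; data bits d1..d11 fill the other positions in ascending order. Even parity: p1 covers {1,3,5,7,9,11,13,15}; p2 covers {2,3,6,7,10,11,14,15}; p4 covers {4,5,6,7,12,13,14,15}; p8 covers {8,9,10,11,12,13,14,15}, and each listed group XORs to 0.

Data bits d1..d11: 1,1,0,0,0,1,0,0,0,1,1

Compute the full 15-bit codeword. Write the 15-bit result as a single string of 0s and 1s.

101110010100011

Place data at non-parity positions: p1 p2 1 p4 1 0 0 p8 0 1 0 0 0 1 1
p1 (pos 1,3,5,7,9,11,13,15): XOR of data positions = 1⊕1⊕0⊕0⊕0⊕0⊕1 = 1
p2 (pos 2,3,6,7,10,11,14,15): XOR of data positions = 1⊕0⊕0⊕1⊕0⊕1⊕1 = 0
p4 (pos 4,5,6,7,12,13,14,15): XOR of data positions = 1⊕0⊕0⊕0⊕0⊕1⊕1 = 1
p8 (pos 8,9,10,11,12,13,14,15): XOR of data positions = 0⊕1⊕0⊕0⊕0⊕1⊕1 = 1
Codeword: 101110010100011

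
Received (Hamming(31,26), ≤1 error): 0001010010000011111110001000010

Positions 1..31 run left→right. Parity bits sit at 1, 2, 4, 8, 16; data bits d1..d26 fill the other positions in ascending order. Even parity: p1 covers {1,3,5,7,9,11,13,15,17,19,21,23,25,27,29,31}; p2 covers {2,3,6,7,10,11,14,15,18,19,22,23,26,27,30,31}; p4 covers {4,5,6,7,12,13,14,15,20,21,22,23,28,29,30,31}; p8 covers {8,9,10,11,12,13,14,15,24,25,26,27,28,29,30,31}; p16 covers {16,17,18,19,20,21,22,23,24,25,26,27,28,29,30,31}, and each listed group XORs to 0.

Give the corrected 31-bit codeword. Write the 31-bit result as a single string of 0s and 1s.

0101010010000011111110001000010

s1 (pos 1,3,5,7,9,11,13,15,17,19,21,23,25,27,29,31): 0⊕0⊕0⊕0⊕1⊕0⊕0⊕1⊕1⊕1⊕1⊕0⊕1⊕0⊕0⊕0 = 0
s2 (pos 2,3,6,7,10,11,14,15,18,19,22,23,26,27,30,31): 0⊕0⊕1⊕0⊕0⊕0⊕0⊕1⊕1⊕1⊕0⊕0⊕0⊕0⊕1⊕0 = 1
s4 (pos 4,5,6,7,12,13,14,15,20,21,22,23,28,29,30,31): 1⊕0⊕1⊕0⊕0⊕0⊕0⊕1⊕1⊕1⊕0⊕0⊕0⊕0⊕1⊕0 = 0
s8 (pos 8,9,10,11,12,13,14,15,24,25,26,27,28,29,30,31): 0⊕1⊕0⊕0⊕0⊕0⊕0⊕1⊕0⊕1⊕0⊕0⊕0⊕0⊕1⊕0 = 0
s16 (pos 16,17,18,19,20,21,22,23,24,25,26,27,28,29,30,31): 1⊕1⊕1⊕1⊕1⊕1⊕0⊕0⊕0⊕1⊕0⊕0⊕0⊕0⊕1⊕0 = 0
Syndrome s16…s1 = 00010 → error at position 2.
Flip position 2: 0001010010000011111110001000010 → 0101010010000011111110001000010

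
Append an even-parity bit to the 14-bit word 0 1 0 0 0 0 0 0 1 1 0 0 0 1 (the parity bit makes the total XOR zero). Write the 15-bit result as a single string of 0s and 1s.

010000001100010

XOR of the 14 data bits: 0⊕1⊕0⊕0⊕0⊕0⊕0⊕0⊕1⊕1⊕0⊕0⊕0⊕1 = 0
Parity bit = 0 (so all 15 bits XOR to 0).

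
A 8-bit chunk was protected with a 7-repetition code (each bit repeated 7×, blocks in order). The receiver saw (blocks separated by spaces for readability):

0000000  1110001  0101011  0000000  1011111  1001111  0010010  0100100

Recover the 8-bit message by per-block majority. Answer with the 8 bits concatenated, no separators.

Block 1 (0000000): 0 ones → 0
Block 2 (1110001): 4 ones → 1
Block 3 (0101011): 4 ones → 1
Block 4 (0000000): 0 ones → 0
Block 5 (1011111): 6 ones → 1
Block 6 (1001111): 5 ones → 1
Block 7 (0010010): 2 ones → 0
Block 8 (0100100): 2 ones → 0

01101100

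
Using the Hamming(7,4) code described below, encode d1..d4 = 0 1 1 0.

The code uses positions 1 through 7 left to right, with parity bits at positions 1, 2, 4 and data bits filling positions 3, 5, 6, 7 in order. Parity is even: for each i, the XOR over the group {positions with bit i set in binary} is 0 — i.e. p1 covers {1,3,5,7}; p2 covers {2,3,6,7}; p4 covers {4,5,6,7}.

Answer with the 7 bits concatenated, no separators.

1100110

Place data at non-parity positions: p1 p2 0 p4 1 1 0
p1 (pos 1,3,5,7): XOR of data positions = 0⊕1⊕0 = 1
p2 (pos 2,3,6,7): XOR of data positions = 0⊕1⊕0 = 1
p4 (pos 4,5,6,7): XOR of data positions = 1⊕1⊕0 = 0
Codeword: 1100110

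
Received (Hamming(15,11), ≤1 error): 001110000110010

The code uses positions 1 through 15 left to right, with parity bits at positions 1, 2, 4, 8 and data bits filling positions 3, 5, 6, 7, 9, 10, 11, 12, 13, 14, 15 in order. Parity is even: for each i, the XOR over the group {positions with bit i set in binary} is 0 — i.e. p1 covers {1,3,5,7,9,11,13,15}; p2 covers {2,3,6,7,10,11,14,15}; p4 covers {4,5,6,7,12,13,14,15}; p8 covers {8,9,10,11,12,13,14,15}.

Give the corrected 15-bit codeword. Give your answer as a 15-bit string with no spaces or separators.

s1 (pos 1,3,5,7,9,11,13,15): 0⊕1⊕1⊕0⊕0⊕1⊕0⊕0 = 1
s2 (pos 2,3,6,7,10,11,14,15): 0⊕1⊕0⊕0⊕1⊕1⊕1⊕0 = 0
s4 (pos 4,5,6,7,12,13,14,15): 1⊕1⊕0⊕0⊕0⊕0⊕1⊕0 = 1
s8 (pos 8,9,10,11,12,13,14,15): 0⊕0⊕1⊕1⊕0⊕0⊕1⊕0 = 1
Syndrome s8…s1 = 1101 → error at position 13.
Flip position 13: 001110000110010 → 001110000110110

001110000110110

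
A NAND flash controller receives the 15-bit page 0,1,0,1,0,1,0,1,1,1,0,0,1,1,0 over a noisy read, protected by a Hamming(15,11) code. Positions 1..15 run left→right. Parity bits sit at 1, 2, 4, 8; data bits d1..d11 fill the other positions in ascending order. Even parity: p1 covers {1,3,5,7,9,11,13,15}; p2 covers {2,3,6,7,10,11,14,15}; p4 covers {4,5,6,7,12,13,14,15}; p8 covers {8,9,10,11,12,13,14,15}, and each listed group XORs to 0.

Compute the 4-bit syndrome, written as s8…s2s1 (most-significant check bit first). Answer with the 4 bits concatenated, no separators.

s1 (pos 1,3,5,7,9,11,13,15): 0⊕0⊕0⊕0⊕1⊕0⊕1⊕0 = 0
s2 (pos 2,3,6,7,10,11,14,15): 1⊕0⊕1⊕0⊕1⊕0⊕1⊕0 = 0
s4 (pos 4,5,6,7,12,13,14,15): 1⊕0⊕1⊕0⊕0⊕1⊕1⊕0 = 0
s8 (pos 8,9,10,11,12,13,14,15): 1⊕1⊕1⊕0⊕0⊕1⊕1⊕0 = 1
Syndrome s8…s1 = 1000 → error at position 8.

1000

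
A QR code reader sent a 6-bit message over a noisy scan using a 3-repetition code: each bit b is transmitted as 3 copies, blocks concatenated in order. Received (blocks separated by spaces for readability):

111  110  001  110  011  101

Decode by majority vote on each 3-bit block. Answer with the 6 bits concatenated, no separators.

Block 1 (111): 3 ones → 1
Block 2 (110): 2 ones → 1
Block 3 (001): 1 one → 0
Block 4 (110): 2 ones → 1
Block 5 (011): 2 ones → 1
Block 6 (101): 2 ones → 1

110111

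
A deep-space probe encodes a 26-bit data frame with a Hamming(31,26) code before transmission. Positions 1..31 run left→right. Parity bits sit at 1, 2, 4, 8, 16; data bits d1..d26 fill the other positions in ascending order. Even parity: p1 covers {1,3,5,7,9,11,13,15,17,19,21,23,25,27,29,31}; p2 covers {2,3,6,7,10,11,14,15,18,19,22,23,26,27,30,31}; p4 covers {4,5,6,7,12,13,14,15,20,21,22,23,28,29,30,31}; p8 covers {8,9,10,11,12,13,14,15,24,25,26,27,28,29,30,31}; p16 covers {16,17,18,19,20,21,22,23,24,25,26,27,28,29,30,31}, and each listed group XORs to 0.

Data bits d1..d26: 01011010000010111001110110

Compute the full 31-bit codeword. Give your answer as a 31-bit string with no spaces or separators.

0101101110100001010111001110110

Place data at non-parity positions: p1 p2 0 p4 1 0 1 p8 1 0 1 0 0 0 0 p16 0 1 0 1 1 1 0 0 1 1 1 0 1 1 0
p1 (pos 1,3,5,7,9,11,13,15,17,19,21,23,25,27,29,31): XOR of data positions = 0⊕1⊕1⊕1⊕1⊕0⊕0⊕0⊕0⊕1⊕0⊕1⊕1⊕1⊕0 = 0
p2 (pos 2,3,6,7,10,11,14,15,18,19,22,23,26,27,30,31): XOR of data positions = 0⊕0⊕1⊕0⊕1⊕0⊕0⊕1⊕0⊕1⊕0⊕1⊕1⊕1⊕0 = 1
p4 (pos 4,5,6,7,12,13,14,15,20,21,22,23,28,29,30,31): XOR of data positions = 1⊕0⊕1⊕0⊕0⊕0⊕0⊕1⊕1⊕1⊕0⊕0⊕1⊕1⊕0 = 1
p8 (pos 8,9,10,11,12,13,14,15,24,25,26,27,28,29,30,31): XOR of data positions = 1⊕0⊕1⊕0⊕0⊕0⊕0⊕0⊕1⊕1⊕1⊕0⊕1⊕1⊕0 = 1
p16 (pos 16,17,18,19,20,21,22,23,24,25,26,27,28,29,30,31): XOR of data positions = 0⊕1⊕0⊕1⊕1⊕1⊕0⊕0⊕1⊕1⊕1⊕0⊕1⊕1⊕0 = 1
Codeword: 0101101110100001010111001110110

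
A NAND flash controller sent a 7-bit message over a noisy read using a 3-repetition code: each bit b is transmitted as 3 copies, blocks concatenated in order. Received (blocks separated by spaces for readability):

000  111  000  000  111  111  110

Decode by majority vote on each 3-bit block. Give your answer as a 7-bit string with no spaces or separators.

Block 1 (000): 0 ones → 0
Block 2 (111): 3 ones → 1
Block 3 (000): 0 ones → 0
Block 4 (000): 0 ones → 0
Block 5 (111): 3 ones → 1
Block 6 (111): 3 ones → 1
Block 7 (110): 2 ones → 1

0100111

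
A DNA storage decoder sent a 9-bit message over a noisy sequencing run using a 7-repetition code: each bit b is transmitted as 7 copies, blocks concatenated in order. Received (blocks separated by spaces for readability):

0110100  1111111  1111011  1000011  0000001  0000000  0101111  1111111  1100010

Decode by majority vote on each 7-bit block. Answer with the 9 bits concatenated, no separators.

Block 1 (0110100): 3 ones → 0
Block 2 (1111111): 7 ones → 1
Block 3 (1111011): 6 ones → 1
Block 4 (1000011): 3 ones → 0
Block 5 (0000001): 1 one → 0
Block 6 (0000000): 0 ones → 0
Block 7 (0101111): 5 ones → 1
Block 8 (1111111): 7 ones → 1
Block 9 (1100010): 3 ones → 0

011000110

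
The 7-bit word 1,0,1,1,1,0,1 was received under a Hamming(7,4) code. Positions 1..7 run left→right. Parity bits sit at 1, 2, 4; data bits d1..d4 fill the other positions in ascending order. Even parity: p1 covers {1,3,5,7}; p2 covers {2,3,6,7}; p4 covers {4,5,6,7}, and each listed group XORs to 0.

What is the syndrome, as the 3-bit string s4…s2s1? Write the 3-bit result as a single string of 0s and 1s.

100

s1 (pos 1,3,5,7): 1⊕1⊕1⊕1 = 0
s2 (pos 2,3,6,7): 0⊕1⊕0⊕1 = 0
s4 (pos 4,5,6,7): 1⊕1⊕0⊕1 = 1
Syndrome s4…s1 = 100 → error at position 4.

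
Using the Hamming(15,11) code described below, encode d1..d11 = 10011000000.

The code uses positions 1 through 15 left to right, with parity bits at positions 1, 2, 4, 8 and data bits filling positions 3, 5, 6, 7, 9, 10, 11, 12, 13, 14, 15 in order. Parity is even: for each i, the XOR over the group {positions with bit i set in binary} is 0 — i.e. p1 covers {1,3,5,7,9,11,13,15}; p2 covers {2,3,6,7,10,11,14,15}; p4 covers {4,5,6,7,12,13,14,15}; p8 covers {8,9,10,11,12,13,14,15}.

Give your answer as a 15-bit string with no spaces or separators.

Place data at non-parity positions: p1 p2 1 p4 0 0 1 p8 1 0 0 0 0 0 0
p1 (pos 1,3,5,7,9,11,13,15): XOR of data positions = 1⊕0⊕1⊕1⊕0⊕0⊕0 = 1
p2 (pos 2,3,6,7,10,11,14,15): XOR of data positions = 1⊕0⊕1⊕0⊕0⊕0⊕0 = 0
p4 (pos 4,5,6,7,12,13,14,15): XOR of data positions = 0⊕0⊕1⊕0⊕0⊕0⊕0 = 1
p8 (pos 8,9,10,11,12,13,14,15): XOR of data positions = 1⊕0⊕0⊕0⊕0⊕0⊕0 = 1
Codeword: 101100111000000

101100111000000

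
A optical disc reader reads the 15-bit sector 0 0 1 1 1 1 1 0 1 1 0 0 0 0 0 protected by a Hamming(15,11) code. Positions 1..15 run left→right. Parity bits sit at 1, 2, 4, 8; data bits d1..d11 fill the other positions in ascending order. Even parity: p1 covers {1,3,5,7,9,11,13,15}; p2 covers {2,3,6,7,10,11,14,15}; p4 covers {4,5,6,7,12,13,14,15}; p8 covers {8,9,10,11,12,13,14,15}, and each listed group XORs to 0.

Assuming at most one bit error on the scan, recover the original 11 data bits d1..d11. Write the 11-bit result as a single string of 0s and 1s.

s1 (pos 1,3,5,7,9,11,13,15): 0⊕1⊕1⊕1⊕1⊕0⊕0⊕0 = 0
s2 (pos 2,3,6,7,10,11,14,15): 0⊕1⊕1⊕1⊕1⊕0⊕0⊕0 = 0
s4 (pos 4,5,6,7,12,13,14,15): 1⊕1⊕1⊕1⊕0⊕0⊕0⊕0 = 0
s8 (pos 8,9,10,11,12,13,14,15): 0⊕1⊕1⊕0⊕0⊕0⊕0⊕0 = 0
Syndrome s8…s1 = 0000 → no error.
Read data bits from positions 3,5,6,7,9,10,11,12,13,14,15: 11111100000

11111100000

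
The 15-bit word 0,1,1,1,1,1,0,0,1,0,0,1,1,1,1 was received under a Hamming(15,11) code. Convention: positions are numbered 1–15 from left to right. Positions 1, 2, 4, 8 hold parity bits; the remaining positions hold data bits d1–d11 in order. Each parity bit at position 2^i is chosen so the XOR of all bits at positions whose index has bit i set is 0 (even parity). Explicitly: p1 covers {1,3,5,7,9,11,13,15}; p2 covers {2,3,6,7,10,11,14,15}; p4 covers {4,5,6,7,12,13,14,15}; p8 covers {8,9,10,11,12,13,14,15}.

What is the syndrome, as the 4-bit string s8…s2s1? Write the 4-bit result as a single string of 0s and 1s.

1111

s1 (pos 1,3,5,7,9,11,13,15): 0⊕1⊕1⊕0⊕1⊕0⊕1⊕1 = 1
s2 (pos 2,3,6,7,10,11,14,15): 1⊕1⊕1⊕0⊕0⊕0⊕1⊕1 = 1
s4 (pos 4,5,6,7,12,13,14,15): 1⊕1⊕1⊕0⊕1⊕1⊕1⊕1 = 1
s8 (pos 8,9,10,11,12,13,14,15): 0⊕1⊕0⊕0⊕1⊕1⊕1⊕1 = 1
Syndrome s8…s1 = 1111 → error at position 15.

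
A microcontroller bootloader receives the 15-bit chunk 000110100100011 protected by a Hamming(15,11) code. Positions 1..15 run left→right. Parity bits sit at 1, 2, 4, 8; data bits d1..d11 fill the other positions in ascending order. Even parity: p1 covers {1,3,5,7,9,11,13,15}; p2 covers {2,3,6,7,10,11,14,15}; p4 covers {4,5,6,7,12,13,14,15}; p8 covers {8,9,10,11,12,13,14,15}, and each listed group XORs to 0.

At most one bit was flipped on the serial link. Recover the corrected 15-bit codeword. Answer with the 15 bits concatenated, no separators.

s1 (pos 1,3,5,7,9,11,13,15): 0⊕0⊕1⊕1⊕0⊕0⊕0⊕1 = 1
s2 (pos 2,3,6,7,10,11,14,15): 0⊕0⊕0⊕1⊕1⊕0⊕1⊕1 = 0
s4 (pos 4,5,6,7,12,13,14,15): 1⊕1⊕0⊕1⊕0⊕0⊕1⊕1 = 1
s8 (pos 8,9,10,11,12,13,14,15): 0⊕0⊕1⊕0⊕0⊕0⊕1⊕1 = 1
Syndrome s8…s1 = 1101 → error at position 13.
Flip position 13: 000110100100011 → 000110100100111

000110100100111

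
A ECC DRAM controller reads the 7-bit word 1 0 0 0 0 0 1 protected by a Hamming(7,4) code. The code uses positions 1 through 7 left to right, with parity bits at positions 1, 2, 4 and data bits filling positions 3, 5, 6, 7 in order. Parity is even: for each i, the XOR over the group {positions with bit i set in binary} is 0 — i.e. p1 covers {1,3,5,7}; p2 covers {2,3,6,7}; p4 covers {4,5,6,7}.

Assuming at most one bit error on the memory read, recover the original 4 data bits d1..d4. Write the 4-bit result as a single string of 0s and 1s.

s1 (pos 1,3,5,7): 1⊕0⊕0⊕1 = 0
s2 (pos 2,3,6,7): 0⊕0⊕0⊕1 = 1
s4 (pos 4,5,6,7): 0⊕0⊕0⊕1 = 1
Syndrome s4…s1 = 110 → error at position 6.
Flip position 6: 1000001 → 1000011
Read data bits from positions 3,5,6,7: 0011

0011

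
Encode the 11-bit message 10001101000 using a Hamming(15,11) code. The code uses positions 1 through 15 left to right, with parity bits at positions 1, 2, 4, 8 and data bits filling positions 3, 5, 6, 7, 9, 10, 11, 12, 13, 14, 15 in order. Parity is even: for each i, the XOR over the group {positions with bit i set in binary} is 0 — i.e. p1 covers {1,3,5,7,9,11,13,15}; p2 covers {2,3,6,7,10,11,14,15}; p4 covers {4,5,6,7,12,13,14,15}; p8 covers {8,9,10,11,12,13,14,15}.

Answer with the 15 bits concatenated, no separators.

Place data at non-parity positions: p1 p2 1 p4 0 0 0 p8 1 1 0 1 0 0 0
p1 (pos 1,3,5,7,9,11,13,15): XOR of data positions = 1⊕0⊕0⊕1⊕0⊕0⊕0 = 0
p2 (pos 2,3,6,7,10,11,14,15): XOR of data positions = 1⊕0⊕0⊕1⊕0⊕0⊕0 = 0
p4 (pos 4,5,6,7,12,13,14,15): XOR of data positions = 0⊕0⊕0⊕1⊕0⊕0⊕0 = 1
p8 (pos 8,9,10,11,12,13,14,15): XOR of data positions = 1⊕1⊕0⊕1⊕0⊕0⊕0 = 1
Codeword: 001100011101000

001100011101000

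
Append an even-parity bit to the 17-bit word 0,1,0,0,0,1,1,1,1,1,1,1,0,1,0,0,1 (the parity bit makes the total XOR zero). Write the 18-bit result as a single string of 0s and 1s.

XOR of the 17 data bits: 0⊕1⊕0⊕0⊕0⊕1⊕1⊕1⊕1⊕1⊕1⊕1⊕0⊕1⊕0⊕0⊕1 = 0
Parity bit = 0 (so all 18 bits XOR to 0).

010001111111010010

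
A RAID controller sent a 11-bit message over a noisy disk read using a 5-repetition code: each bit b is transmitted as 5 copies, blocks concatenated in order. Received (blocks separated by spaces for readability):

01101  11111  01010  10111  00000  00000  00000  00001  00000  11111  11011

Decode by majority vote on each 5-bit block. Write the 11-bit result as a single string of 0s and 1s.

11010000011

Block 1 (01101): 3 ones → 1
Block 2 (11111): 5 ones → 1
Block 3 (01010): 2 ones → 0
Block 4 (10111): 4 ones → 1
Block 5 (00000): 0 ones → 0
Block 6 (00000): 0 ones → 0
Block 7 (00000): 0 ones → 0
Block 8 (00001): 1 one → 0
Block 9 (00000): 0 ones → 0
Block 10 (11111): 5 ones → 1
Block 11 (11011): 4 ones → 1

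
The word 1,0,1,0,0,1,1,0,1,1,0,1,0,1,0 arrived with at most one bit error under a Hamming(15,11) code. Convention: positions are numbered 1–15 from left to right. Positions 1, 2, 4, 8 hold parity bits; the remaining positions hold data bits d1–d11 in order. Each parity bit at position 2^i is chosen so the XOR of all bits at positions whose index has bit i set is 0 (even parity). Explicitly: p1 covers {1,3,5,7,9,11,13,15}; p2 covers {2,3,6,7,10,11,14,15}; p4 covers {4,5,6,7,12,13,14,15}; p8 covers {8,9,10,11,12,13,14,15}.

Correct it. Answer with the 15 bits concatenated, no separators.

111001101101010

s1 (pos 1,3,5,7,9,11,13,15): 1⊕1⊕0⊕1⊕1⊕0⊕0⊕0 = 0
s2 (pos 2,3,6,7,10,11,14,15): 0⊕1⊕1⊕1⊕1⊕0⊕1⊕0 = 1
s4 (pos 4,5,6,7,12,13,14,15): 0⊕0⊕1⊕1⊕1⊕0⊕1⊕0 = 0
s8 (pos 8,9,10,11,12,13,14,15): 0⊕1⊕1⊕0⊕1⊕0⊕1⊕0 = 0
Syndrome s8…s1 = 0010 → error at position 2.
Flip position 2: 101001101101010 → 111001101101010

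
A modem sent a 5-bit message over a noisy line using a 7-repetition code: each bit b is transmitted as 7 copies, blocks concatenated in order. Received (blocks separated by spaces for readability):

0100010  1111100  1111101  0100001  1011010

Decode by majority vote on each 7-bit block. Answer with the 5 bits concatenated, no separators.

01101

Block 1 (0100010): 2 ones → 0
Block 2 (1111100): 5 ones → 1
Block 3 (1111101): 6 ones → 1
Block 4 (0100001): 2 ones → 0
Block 5 (1011010): 4 ones → 1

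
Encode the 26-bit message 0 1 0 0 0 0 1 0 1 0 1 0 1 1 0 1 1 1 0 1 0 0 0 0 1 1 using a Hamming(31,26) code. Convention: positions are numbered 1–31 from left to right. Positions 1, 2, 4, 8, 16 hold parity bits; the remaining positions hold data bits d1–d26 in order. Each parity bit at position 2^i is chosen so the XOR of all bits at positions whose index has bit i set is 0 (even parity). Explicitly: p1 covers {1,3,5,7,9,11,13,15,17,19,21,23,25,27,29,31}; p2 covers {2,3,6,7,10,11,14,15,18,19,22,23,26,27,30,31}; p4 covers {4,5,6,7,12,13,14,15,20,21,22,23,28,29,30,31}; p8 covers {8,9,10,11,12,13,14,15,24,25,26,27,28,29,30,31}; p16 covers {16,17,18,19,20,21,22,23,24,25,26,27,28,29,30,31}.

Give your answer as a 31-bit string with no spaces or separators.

Place data at non-parity positions: p1 p2 0 p4 1 0 0 p8 0 0 1 0 1 0 1 p16 0 1 1 0 1 1 1 0 1 0 0 0 0 1 1
p1 (pos 1,3,5,7,9,11,13,15,17,19,21,23,25,27,29,31): XOR of data positions = 0⊕1⊕0⊕0⊕1⊕1⊕1⊕0⊕1⊕1⊕1⊕1⊕0⊕0⊕1 = 1
p2 (pos 2,3,6,7,10,11,14,15,18,19,22,23,26,27,30,31): XOR of data positions = 0⊕0⊕0⊕0⊕1⊕0⊕1⊕1⊕1⊕1⊕1⊕0⊕0⊕1⊕1 = 0
p4 (pos 4,5,6,7,12,13,14,15,20,21,22,23,28,29,30,31): XOR of data positions = 1⊕0⊕0⊕0⊕1⊕0⊕1⊕0⊕1⊕1⊕1⊕0⊕0⊕1⊕1 = 0
p8 (pos 8,9,10,11,12,13,14,15,24,25,26,27,28,29,30,31): XOR of data positions = 0⊕0⊕1⊕0⊕1⊕0⊕1⊕0⊕1⊕0⊕0⊕0⊕0⊕1⊕1 = 0
p16 (pos 16,17,18,19,20,21,22,23,24,25,26,27,28,29,30,31): XOR of data positions = 0⊕1⊕1⊕0⊕1⊕1⊕1⊕0⊕1⊕0⊕0⊕0⊕0⊕1⊕1 = 0
Codeword: 1000100000101010011011101000011

1000100000101010011011101000011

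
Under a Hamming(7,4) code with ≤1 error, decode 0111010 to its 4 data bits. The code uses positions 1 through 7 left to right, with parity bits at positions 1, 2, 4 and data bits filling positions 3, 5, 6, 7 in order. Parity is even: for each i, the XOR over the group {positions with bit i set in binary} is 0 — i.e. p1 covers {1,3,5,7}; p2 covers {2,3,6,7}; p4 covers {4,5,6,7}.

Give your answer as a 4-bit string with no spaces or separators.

s1 (pos 1,3,5,7): 0⊕1⊕0⊕0 = 1
s2 (pos 2,3,6,7): 1⊕1⊕1⊕0 = 1
s4 (pos 4,5,6,7): 1⊕0⊕1⊕0 = 0
Syndrome s4…s1 = 011 → error at position 3.
Flip position 3: 0111010 → 0101010
Read data bits from positions 3,5,6,7: 0010

0010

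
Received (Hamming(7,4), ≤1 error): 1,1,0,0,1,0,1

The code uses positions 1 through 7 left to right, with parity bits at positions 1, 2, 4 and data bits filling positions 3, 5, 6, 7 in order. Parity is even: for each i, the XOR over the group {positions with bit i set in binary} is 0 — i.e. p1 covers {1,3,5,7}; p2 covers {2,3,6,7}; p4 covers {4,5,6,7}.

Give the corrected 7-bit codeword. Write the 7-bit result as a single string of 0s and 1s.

s1 (pos 1,3,5,7): 1⊕0⊕1⊕1 = 1
s2 (pos 2,3,6,7): 1⊕0⊕0⊕1 = 0
s4 (pos 4,5,6,7): 0⊕1⊕0⊕1 = 0
Syndrome s4…s1 = 001 → error at position 1.
Flip position 1: 1100101 → 0100101

0100101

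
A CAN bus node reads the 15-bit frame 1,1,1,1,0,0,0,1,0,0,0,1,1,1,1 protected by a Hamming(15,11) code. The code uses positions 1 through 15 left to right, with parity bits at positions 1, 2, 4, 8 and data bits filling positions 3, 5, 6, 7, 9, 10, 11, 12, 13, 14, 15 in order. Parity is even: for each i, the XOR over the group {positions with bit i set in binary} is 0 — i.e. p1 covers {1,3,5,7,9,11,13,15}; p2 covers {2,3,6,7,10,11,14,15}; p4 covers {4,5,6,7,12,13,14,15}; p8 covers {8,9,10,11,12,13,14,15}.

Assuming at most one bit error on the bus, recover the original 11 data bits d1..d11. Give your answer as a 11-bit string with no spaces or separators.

s1 (pos 1,3,5,7,9,11,13,15): 1⊕1⊕0⊕0⊕0⊕0⊕1⊕1 = 0
s2 (pos 2,3,6,7,10,11,14,15): 1⊕1⊕0⊕0⊕0⊕0⊕1⊕1 = 0
s4 (pos 4,5,6,7,12,13,14,15): 1⊕0⊕0⊕0⊕1⊕1⊕1⊕1 = 1
s8 (pos 8,9,10,11,12,13,14,15): 1⊕0⊕0⊕0⊕1⊕1⊕1⊕1 = 1
Syndrome s8…s1 = 1100 → error at position 12.
Flip position 12: 111100010001111 → 111100010000111
Read data bits from positions 3,5,6,7,9,10,11,12,13,14,15: 10000000111

10000000111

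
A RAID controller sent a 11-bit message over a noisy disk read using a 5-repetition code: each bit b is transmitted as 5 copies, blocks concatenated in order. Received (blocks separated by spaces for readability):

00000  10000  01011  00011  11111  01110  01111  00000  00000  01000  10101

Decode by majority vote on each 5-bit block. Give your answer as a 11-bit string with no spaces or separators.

Block 1 (00000): 0 ones → 0
Block 2 (10000): 1 one → 0
Block 3 (01011): 3 ones → 1
Block 4 (00011): 2 ones → 0
Block 5 (11111): 5 ones → 1
Block 6 (01110): 3 ones → 1
Block 7 (01111): 4 ones → 1
Block 8 (00000): 0 ones → 0
Block 9 (00000): 0 ones → 0
Block 10 (01000): 1 one → 0
Block 11 (10101): 3 ones → 1

00101110001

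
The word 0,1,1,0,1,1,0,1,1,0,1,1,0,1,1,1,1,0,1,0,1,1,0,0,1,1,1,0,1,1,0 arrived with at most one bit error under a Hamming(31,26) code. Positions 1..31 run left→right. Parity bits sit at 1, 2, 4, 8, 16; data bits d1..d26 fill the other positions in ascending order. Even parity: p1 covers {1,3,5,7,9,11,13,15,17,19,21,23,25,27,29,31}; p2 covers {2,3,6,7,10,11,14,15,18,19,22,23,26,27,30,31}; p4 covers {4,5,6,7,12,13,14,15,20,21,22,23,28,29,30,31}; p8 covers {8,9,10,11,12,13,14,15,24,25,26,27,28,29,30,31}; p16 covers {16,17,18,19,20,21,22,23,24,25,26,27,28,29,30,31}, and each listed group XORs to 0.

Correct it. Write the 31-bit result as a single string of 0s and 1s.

0110110110110101101011001110110

s1 (pos 1,3,5,7,9,11,13,15,17,19,21,23,25,27,29,31): 0⊕1⊕1⊕0⊕1⊕1⊕0⊕1⊕1⊕1⊕1⊕0⊕1⊕1⊕1⊕0 = 1
s2 (pos 2,3,6,7,10,11,14,15,18,19,22,23,26,27,30,31): 1⊕1⊕1⊕0⊕0⊕1⊕1⊕1⊕0⊕1⊕1⊕0⊕1⊕1⊕1⊕0 = 1
s4 (pos 4,5,6,7,12,13,14,15,20,21,22,23,28,29,30,31): 0⊕1⊕1⊕0⊕1⊕0⊕1⊕1⊕0⊕1⊕1⊕0⊕0⊕1⊕1⊕0 = 1
s8 (pos 8,9,10,11,12,13,14,15,24,25,26,27,28,29,30,31): 1⊕1⊕0⊕1⊕1⊕0⊕1⊕1⊕0⊕1⊕1⊕1⊕0⊕1⊕1⊕0 = 1
s16 (pos 16,17,18,19,20,21,22,23,24,25,26,27,28,29,30,31): 1⊕1⊕0⊕1⊕0⊕1⊕1⊕0⊕0⊕1⊕1⊕1⊕0⊕1⊕1⊕0 = 0
Syndrome s16…s1 = 01111 → error at position 15.
Flip position 15: 0110110110110111101011001110110 → 0110110110110101101011001110110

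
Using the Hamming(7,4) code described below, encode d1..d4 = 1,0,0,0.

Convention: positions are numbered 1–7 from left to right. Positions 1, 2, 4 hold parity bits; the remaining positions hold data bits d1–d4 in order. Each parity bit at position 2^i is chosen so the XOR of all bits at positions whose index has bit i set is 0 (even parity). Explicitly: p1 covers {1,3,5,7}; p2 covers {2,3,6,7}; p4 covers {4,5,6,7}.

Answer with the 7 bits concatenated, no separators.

1110000

Place data at non-parity positions: p1 p2 1 p4 0 0 0
p1 (pos 1,3,5,7): XOR of data positions = 1⊕0⊕0 = 1
p2 (pos 2,3,6,7): XOR of data positions = 1⊕0⊕0 = 1
p4 (pos 4,5,6,7): XOR of data positions = 0⊕0⊕0 = 0
Codeword: 1110000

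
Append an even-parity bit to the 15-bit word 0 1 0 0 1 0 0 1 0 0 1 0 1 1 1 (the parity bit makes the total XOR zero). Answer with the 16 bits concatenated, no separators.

0100100100101111

XOR of the 15 data bits: 0⊕1⊕0⊕0⊕1⊕0⊕0⊕1⊕0⊕0⊕1⊕0⊕1⊕1⊕1 = 1
Parity bit = 1 (so all 16 bits XOR to 0).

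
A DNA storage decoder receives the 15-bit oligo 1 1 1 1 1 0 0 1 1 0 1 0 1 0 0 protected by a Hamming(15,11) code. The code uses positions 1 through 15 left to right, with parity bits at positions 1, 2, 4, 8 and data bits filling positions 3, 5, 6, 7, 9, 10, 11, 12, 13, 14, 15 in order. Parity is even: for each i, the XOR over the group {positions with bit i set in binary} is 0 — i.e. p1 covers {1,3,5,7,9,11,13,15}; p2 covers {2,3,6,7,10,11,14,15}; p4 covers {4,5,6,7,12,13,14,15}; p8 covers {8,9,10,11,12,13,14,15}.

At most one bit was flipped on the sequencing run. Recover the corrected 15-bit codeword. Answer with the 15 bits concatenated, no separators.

111111011010100

s1 (pos 1,3,5,7,9,11,13,15): 1⊕1⊕1⊕0⊕1⊕1⊕1⊕0 = 0
s2 (pos 2,3,6,7,10,11,14,15): 1⊕1⊕0⊕0⊕0⊕1⊕0⊕0 = 1
s4 (pos 4,5,6,7,12,13,14,15): 1⊕1⊕0⊕0⊕0⊕1⊕0⊕0 = 1
s8 (pos 8,9,10,11,12,13,14,15): 1⊕1⊕0⊕1⊕0⊕1⊕0⊕0 = 0
Syndrome s8…s1 = 0110 → error at position 6.
Flip position 6: 111110011010100 → 111111011010100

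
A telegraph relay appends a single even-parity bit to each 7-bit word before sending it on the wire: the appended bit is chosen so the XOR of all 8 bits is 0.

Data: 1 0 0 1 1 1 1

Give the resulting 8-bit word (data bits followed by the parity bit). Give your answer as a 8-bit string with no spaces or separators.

10011111

XOR of the 7 data bits: 1⊕0⊕0⊕1⊕1⊕1⊕1 = 1
Parity bit = 1 (so all 8 bits XOR to 0).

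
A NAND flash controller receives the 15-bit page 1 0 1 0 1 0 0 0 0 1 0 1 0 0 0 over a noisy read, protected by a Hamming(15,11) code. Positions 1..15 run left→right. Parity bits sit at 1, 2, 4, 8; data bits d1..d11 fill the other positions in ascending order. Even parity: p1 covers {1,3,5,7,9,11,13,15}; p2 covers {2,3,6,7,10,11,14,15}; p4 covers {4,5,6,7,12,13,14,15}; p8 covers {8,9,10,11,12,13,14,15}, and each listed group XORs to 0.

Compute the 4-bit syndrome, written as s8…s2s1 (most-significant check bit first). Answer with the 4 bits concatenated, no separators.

s1 (pos 1,3,5,7,9,11,13,15): 1⊕1⊕1⊕0⊕0⊕0⊕0⊕0 = 1
s2 (pos 2,3,6,7,10,11,14,15): 0⊕1⊕0⊕0⊕1⊕0⊕0⊕0 = 0
s4 (pos 4,5,6,7,12,13,14,15): 0⊕1⊕0⊕0⊕1⊕0⊕0⊕0 = 0
s8 (pos 8,9,10,11,12,13,14,15): 0⊕0⊕1⊕0⊕1⊕0⊕0⊕0 = 0
Syndrome s8…s1 = 0001 → error at position 1.

0001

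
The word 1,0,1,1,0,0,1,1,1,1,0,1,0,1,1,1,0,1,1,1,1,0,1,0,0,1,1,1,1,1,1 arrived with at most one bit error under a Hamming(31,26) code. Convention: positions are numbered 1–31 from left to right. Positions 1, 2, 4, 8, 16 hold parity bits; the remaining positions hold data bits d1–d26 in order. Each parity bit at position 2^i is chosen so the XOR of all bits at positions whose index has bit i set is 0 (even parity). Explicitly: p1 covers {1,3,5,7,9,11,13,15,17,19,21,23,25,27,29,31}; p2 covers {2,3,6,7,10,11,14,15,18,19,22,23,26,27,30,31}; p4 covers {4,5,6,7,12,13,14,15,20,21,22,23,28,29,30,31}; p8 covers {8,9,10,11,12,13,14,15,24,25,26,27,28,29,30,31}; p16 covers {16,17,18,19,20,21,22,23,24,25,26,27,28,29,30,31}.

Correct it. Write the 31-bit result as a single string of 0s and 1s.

0011001111010111011110100111111

s1 (pos 1,3,5,7,9,11,13,15,17,19,21,23,25,27,29,31): 1⊕1⊕0⊕1⊕1⊕0⊕0⊕1⊕0⊕1⊕1⊕1⊕0⊕1⊕1⊕1 = 1
s2 (pos 2,3,6,7,10,11,14,15,18,19,22,23,26,27,30,31): 0⊕1⊕0⊕1⊕1⊕0⊕1⊕1⊕1⊕1⊕0⊕1⊕1⊕1⊕1⊕1 = 0
s4 (pos 4,5,6,7,12,13,14,15,20,21,22,23,28,29,30,31): 1⊕0⊕0⊕1⊕1⊕0⊕1⊕1⊕1⊕1⊕0⊕1⊕1⊕1⊕1⊕1 = 0
s8 (pos 8,9,10,11,12,13,14,15,24,25,26,27,28,29,30,31): 1⊕1⊕1⊕0⊕1⊕0⊕1⊕1⊕0⊕0⊕1⊕1⊕1⊕1⊕1⊕1 = 0
s16 (pos 16,17,18,19,20,21,22,23,24,25,26,27,28,29,30,31): 1⊕0⊕1⊕1⊕1⊕1⊕0⊕1⊕0⊕0⊕1⊕1⊕1⊕1⊕1⊕1 = 0
Syndrome s16…s1 = 00001 → error at position 1.
Flip position 1: 1011001111010111011110100111111 → 0011001111010111011110100111111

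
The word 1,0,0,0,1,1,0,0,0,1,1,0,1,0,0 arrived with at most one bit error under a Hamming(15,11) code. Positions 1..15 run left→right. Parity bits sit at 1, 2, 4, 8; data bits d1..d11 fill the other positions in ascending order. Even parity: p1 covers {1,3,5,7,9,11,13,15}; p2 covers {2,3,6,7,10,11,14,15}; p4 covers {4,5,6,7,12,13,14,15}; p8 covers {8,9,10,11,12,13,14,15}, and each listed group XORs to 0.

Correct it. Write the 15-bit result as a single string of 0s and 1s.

s1 (pos 1,3,5,7,9,11,13,15): 1⊕0⊕1⊕0⊕0⊕1⊕1⊕0 = 0
s2 (pos 2,3,6,7,10,11,14,15): 0⊕0⊕1⊕0⊕1⊕1⊕0⊕0 = 1
s4 (pos 4,5,6,7,12,13,14,15): 0⊕1⊕1⊕0⊕0⊕1⊕0⊕0 = 1
s8 (pos 8,9,10,11,12,13,14,15): 0⊕0⊕1⊕1⊕0⊕1⊕0⊕0 = 1
Syndrome s8…s1 = 1110 → error at position 14.
Flip position 14: 100011000110100 → 100011000110110

100011000110110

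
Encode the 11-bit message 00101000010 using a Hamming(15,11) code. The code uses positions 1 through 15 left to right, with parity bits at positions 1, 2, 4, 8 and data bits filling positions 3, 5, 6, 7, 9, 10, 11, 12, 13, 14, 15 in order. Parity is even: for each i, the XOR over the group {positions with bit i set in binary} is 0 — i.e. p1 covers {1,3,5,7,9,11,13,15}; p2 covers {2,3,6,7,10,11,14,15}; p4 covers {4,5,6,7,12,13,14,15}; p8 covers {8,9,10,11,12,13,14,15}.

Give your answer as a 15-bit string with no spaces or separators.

100001001000010

Place data at non-parity positions: p1 p2 0 p4 0 1 0 p8 1 0 0 0 0 1 0
p1 (pos 1,3,5,7,9,11,13,15): XOR of data positions = 0⊕0⊕0⊕1⊕0⊕0⊕0 = 1
p2 (pos 2,3,6,7,10,11,14,15): XOR of data positions = 0⊕1⊕0⊕0⊕0⊕1⊕0 = 0
p4 (pos 4,5,6,7,12,13,14,15): XOR of data positions = 0⊕1⊕0⊕0⊕0⊕1⊕0 = 0
p8 (pos 8,9,10,11,12,13,14,15): XOR of data positions = 1⊕0⊕0⊕0⊕0⊕1⊕0 = 0
Codeword: 100001001000010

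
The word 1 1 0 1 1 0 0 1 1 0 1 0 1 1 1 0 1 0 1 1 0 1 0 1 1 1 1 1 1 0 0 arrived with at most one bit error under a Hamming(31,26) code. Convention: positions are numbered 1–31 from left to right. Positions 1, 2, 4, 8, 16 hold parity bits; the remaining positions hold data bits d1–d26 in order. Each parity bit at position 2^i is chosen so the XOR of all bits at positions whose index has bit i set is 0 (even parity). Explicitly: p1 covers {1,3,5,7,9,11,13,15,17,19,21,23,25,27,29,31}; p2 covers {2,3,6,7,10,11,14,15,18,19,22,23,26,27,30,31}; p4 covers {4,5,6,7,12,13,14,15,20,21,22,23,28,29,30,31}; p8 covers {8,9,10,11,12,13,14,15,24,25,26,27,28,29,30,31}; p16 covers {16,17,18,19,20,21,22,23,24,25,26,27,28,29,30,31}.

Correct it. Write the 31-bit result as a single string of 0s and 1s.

s1 (pos 1,3,5,7,9,11,13,15,17,19,21,23,25,27,29,31): 1⊕0⊕1⊕0⊕1⊕1⊕1⊕1⊕1⊕1⊕0⊕0⊕1⊕1⊕1⊕0 = 1
s2 (pos 2,3,6,7,10,11,14,15,18,19,22,23,26,27,30,31): 1⊕0⊕0⊕0⊕0⊕1⊕1⊕1⊕0⊕1⊕1⊕0⊕1⊕1⊕0⊕0 = 0
s4 (pos 4,5,6,7,12,13,14,15,20,21,22,23,28,29,30,31): 1⊕1⊕0⊕0⊕0⊕1⊕1⊕1⊕1⊕0⊕1⊕0⊕1⊕1⊕0⊕0 = 1
s8 (pos 8,9,10,11,12,13,14,15,24,25,26,27,28,29,30,31): 1⊕1⊕0⊕1⊕0⊕1⊕1⊕1⊕1⊕1⊕1⊕1⊕1⊕1⊕0⊕0 = 0
s16 (pos 16,17,18,19,20,21,22,23,24,25,26,27,28,29,30,31): 0⊕1⊕0⊕1⊕1⊕0⊕1⊕0⊕1⊕1⊕1⊕1⊕1⊕1⊕0⊕0 = 0
Syndrome s16…s1 = 00101 → error at position 5.
Flip position 5: 1101100110101110101101011111100 → 1101000110101110101101011111100

1101000110101110101101011111100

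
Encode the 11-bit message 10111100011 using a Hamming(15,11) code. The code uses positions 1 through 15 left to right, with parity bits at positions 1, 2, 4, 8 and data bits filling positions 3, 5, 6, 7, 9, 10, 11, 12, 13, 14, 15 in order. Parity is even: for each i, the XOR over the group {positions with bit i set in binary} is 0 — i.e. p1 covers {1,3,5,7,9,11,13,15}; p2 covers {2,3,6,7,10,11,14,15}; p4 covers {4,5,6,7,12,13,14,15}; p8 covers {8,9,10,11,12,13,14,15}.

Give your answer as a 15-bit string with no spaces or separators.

Place data at non-parity positions: p1 p2 1 p4 0 1 1 p8 1 1 0 0 0 1 1
p1 (pos 1,3,5,7,9,11,13,15): XOR of data positions = 1⊕0⊕1⊕1⊕0⊕0⊕1 = 0
p2 (pos 2,3,6,7,10,11,14,15): XOR of data positions = 1⊕1⊕1⊕1⊕0⊕1⊕1 = 0
p4 (pos 4,5,6,7,12,13,14,15): XOR of data positions = 0⊕1⊕1⊕0⊕0⊕1⊕1 = 0
p8 (pos 8,9,10,11,12,13,14,15): XOR of data positions = 1⊕1⊕0⊕0⊕0⊕1⊕1 = 0
Codeword: 001001101100011

001001101100011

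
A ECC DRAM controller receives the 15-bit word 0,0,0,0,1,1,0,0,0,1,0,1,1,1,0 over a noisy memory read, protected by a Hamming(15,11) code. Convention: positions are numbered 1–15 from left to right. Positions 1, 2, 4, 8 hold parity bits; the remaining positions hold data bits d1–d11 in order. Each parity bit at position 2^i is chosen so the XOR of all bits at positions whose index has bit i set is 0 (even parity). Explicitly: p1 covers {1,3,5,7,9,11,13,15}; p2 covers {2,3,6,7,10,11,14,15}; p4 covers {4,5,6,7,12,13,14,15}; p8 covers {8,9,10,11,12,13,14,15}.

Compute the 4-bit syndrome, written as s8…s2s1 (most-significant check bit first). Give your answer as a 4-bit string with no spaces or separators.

0110

s1 (pos 1,3,5,7,9,11,13,15): 0⊕0⊕1⊕0⊕0⊕0⊕1⊕0 = 0
s2 (pos 2,3,6,7,10,11,14,15): 0⊕0⊕1⊕0⊕1⊕0⊕1⊕0 = 1
s4 (pos 4,5,6,7,12,13,14,15): 0⊕1⊕1⊕0⊕1⊕1⊕1⊕0 = 1
s8 (pos 8,9,10,11,12,13,14,15): 0⊕0⊕1⊕0⊕1⊕1⊕1⊕0 = 0
Syndrome s8…s1 = 0110 → error at position 6.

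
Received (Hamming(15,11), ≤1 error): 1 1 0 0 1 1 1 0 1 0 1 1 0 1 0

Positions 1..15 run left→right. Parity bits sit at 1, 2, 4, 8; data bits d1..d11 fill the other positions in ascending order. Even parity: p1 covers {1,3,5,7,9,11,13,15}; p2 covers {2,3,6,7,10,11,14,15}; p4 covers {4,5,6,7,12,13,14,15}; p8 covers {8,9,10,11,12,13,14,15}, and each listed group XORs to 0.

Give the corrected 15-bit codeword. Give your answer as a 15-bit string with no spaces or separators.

s1 (pos 1,3,5,7,9,11,13,15): 1⊕0⊕1⊕1⊕1⊕1⊕0⊕0 = 1
s2 (pos 2,3,6,7,10,11,14,15): 1⊕0⊕1⊕1⊕0⊕1⊕1⊕0 = 1
s4 (pos 4,5,6,7,12,13,14,15): 0⊕1⊕1⊕1⊕1⊕0⊕1⊕0 = 1
s8 (pos 8,9,10,11,12,13,14,15): 0⊕1⊕0⊕1⊕1⊕0⊕1⊕0 = 0
Syndrome s8…s1 = 0111 → error at position 7.
Flip position 7: 110011101011010 → 110011001011010

110011001011010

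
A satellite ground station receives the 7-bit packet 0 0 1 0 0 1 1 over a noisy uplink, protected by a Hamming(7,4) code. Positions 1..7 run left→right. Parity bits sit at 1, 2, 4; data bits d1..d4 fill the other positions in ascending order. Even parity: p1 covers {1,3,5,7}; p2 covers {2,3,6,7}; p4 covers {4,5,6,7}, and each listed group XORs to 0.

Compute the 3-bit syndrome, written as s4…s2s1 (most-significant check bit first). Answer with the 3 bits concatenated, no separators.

s1 (pos 1,3,5,7): 0⊕1⊕0⊕1 = 0
s2 (pos 2,3,6,7): 0⊕1⊕1⊕1 = 1
s4 (pos 4,5,6,7): 0⊕0⊕1⊕1 = 0
Syndrome s4…s1 = 010 → error at position 2.

010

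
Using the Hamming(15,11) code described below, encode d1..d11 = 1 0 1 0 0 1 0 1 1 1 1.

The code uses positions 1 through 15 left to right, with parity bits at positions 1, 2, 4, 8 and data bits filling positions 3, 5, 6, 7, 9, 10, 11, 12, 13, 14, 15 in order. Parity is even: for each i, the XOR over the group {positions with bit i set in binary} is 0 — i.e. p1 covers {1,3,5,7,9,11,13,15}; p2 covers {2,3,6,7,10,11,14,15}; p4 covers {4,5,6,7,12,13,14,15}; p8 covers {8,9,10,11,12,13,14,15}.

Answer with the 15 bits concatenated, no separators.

Place data at non-parity positions: p1 p2 1 p4 0 1 0 p8 0 1 0 1 1 1 1
p1 (pos 1,3,5,7,9,11,13,15): XOR of data positions = 1⊕0⊕0⊕0⊕0⊕1⊕1 = 1
p2 (pos 2,3,6,7,10,11,14,15): XOR of data positions = 1⊕1⊕0⊕1⊕0⊕1⊕1 = 1
p4 (pos 4,5,6,7,12,13,14,15): XOR of data positions = 0⊕1⊕0⊕1⊕1⊕1⊕1 = 1
p8 (pos 8,9,10,11,12,13,14,15): XOR of data positions = 0⊕1⊕0⊕1⊕1⊕1⊕1 = 1
Codeword: 111101010101111

111101010101111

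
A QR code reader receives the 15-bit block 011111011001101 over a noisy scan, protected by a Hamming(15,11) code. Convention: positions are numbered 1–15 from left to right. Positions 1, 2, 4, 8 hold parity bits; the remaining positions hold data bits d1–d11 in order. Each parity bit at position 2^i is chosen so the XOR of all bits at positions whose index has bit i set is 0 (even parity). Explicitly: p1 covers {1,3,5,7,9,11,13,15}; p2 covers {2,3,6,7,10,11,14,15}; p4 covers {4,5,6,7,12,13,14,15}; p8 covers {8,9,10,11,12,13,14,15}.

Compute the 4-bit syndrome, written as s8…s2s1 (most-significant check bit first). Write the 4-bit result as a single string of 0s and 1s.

1001

s1 (pos 1,3,5,7,9,11,13,15): 0⊕1⊕1⊕0⊕1⊕0⊕1⊕1 = 1
s2 (pos 2,3,6,7,10,11,14,15): 1⊕1⊕1⊕0⊕0⊕0⊕0⊕1 = 0
s4 (pos 4,5,6,7,12,13,14,15): 1⊕1⊕1⊕0⊕1⊕1⊕0⊕1 = 0
s8 (pos 8,9,10,11,12,13,14,15): 1⊕1⊕0⊕0⊕1⊕1⊕0⊕1 = 1
Syndrome s8…s1 = 1001 → error at position 9.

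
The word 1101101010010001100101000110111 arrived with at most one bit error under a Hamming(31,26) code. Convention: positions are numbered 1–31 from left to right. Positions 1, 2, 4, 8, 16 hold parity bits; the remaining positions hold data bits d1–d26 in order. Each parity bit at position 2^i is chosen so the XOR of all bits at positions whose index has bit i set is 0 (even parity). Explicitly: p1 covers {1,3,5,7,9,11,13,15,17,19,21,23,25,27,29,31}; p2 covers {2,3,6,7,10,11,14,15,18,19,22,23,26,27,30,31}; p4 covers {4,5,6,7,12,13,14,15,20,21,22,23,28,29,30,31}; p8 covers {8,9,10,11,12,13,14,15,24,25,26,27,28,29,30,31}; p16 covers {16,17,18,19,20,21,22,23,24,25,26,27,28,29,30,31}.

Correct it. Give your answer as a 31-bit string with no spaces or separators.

1101101010010001100101000110101

s1 (pos 1,3,5,7,9,11,13,15,17,19,21,23,25,27,29,31): 1⊕0⊕1⊕1⊕1⊕0⊕0⊕0⊕1⊕0⊕0⊕0⊕0⊕1⊕1⊕1 = 0
s2 (pos 2,3,6,7,10,11,14,15,18,19,22,23,26,27,30,31): 1⊕0⊕0⊕1⊕0⊕0⊕0⊕0⊕0⊕0⊕1⊕0⊕1⊕1⊕1⊕1 = 1
s4 (pos 4,5,6,7,12,13,14,15,20,21,22,23,28,29,30,31): 1⊕1⊕0⊕1⊕1⊕0⊕0⊕0⊕1⊕0⊕1⊕0⊕0⊕1⊕1⊕1 = 1
s8 (pos 8,9,10,11,12,13,14,15,24,25,26,27,28,29,30,31): 0⊕1⊕0⊕0⊕1⊕0⊕0⊕0⊕0⊕0⊕1⊕1⊕0⊕1⊕1⊕1 = 1
s16 (pos 16,17,18,19,20,21,22,23,24,25,26,27,28,29,30,31): 1⊕1⊕0⊕0⊕1⊕0⊕1⊕0⊕0⊕0⊕1⊕1⊕0⊕1⊕1⊕1 = 1
Syndrome s16…s1 = 11110 → error at position 30.
Flip position 30: 1101101010010001100101000110111 → 1101101010010001100101000110101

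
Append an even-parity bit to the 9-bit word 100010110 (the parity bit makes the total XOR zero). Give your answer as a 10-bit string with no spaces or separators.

1000101100

XOR of the 9 data bits: 1⊕0⊕0⊕0⊕1⊕0⊕1⊕1⊕0 = 0
Parity bit = 0 (so all 10 bits XOR to 0).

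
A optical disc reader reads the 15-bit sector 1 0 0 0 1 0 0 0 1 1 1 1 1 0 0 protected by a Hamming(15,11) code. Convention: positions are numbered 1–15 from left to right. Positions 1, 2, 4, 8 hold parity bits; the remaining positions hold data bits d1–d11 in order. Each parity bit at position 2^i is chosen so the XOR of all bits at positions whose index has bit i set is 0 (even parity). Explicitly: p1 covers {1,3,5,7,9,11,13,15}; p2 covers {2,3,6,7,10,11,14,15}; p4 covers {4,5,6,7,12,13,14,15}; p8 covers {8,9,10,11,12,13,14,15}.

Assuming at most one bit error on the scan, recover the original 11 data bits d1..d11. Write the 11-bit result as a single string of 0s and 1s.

s1 (pos 1,3,5,7,9,11,13,15): 1⊕0⊕1⊕0⊕1⊕1⊕1⊕0 = 1
s2 (pos 2,3,6,7,10,11,14,15): 0⊕0⊕0⊕0⊕1⊕1⊕0⊕0 = 0
s4 (pos 4,5,6,7,12,13,14,15): 0⊕1⊕0⊕0⊕1⊕1⊕0⊕0 = 1
s8 (pos 8,9,10,11,12,13,14,15): 0⊕1⊕1⊕1⊕1⊕1⊕0⊕0 = 1
Syndrome s8…s1 = 1101 → error at position 13.
Flip position 13: 100010001111100 → 100010001111000
Read data bits from positions 3,5,6,7,9,10,11,12,13,14,15: 01001111000

01001111000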